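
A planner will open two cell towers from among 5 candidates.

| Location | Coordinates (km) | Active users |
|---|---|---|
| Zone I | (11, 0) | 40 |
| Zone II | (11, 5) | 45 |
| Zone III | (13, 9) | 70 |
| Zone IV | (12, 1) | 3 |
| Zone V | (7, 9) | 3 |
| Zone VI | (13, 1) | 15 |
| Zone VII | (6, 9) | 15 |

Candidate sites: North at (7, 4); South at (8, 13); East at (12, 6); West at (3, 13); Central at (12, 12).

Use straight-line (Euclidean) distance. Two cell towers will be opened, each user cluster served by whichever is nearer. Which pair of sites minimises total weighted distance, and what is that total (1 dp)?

{North, East}, total 694.2

Evaluate every pair (each demand assigned to the nearer of the two):
  {North, East}: total = 694.2
  {South, East}: total = 699.2
  {East, West}: total = 711.8
  {East, Central}: total = 737.9
  {North, Central}: total = 842.8
  {North, South}: total = 1057.6
  {North, West}: total = 1166.6
  {South, Central}: total = 1299.4
  {West, Central}: total = 1311.9
  {South, West}: total = 1678.8
Best pair: {North, East} with total 694.2.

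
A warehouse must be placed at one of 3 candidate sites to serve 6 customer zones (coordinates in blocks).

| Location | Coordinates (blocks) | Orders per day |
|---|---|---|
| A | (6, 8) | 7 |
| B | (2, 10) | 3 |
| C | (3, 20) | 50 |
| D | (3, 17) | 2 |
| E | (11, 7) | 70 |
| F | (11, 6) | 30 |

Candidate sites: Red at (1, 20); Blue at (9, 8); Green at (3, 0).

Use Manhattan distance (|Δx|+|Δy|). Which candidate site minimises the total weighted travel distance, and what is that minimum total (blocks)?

Total weighted distance at each candidate:
  Red (1, 20): total = 2592
  Blue (9, 8): total = 1308
  Green (3, 0): total = 2614
Minimum is at Blue with total 1308 blocks.

Blue, total 1308 blocks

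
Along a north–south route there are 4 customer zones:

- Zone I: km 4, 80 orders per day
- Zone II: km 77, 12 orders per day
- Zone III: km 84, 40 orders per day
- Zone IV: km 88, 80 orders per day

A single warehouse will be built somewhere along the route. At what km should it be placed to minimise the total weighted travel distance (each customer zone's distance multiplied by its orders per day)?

x = 84

For a sum of weighted absolute distances on a line, the optimum is the weighted median (not the mean). Total weight W = 212; half-weight = 106.
Sort by position and accumulate weight:
  km 4 (Zone I, w=80) → cum 80
  km 77 (Zone II, w=12) → cum 92
  km 84 (Zone III, w=40) → cum 132  ≥ 106 → median here
  km 88 (Zone IV, w=80) → cum 212
Optimal location: km 84.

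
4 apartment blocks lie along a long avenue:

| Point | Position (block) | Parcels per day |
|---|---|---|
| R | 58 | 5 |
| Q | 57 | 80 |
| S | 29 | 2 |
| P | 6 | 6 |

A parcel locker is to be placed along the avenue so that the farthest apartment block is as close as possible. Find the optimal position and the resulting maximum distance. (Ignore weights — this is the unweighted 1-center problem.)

location 32, max distance 26

The 1-center on a line is the midpoint of the two extreme points: leftmost at 6, rightmost at 58.
Optimal location = (6 + 58)/2 = 32; maximum distance = (58 − 6)/2 = 26.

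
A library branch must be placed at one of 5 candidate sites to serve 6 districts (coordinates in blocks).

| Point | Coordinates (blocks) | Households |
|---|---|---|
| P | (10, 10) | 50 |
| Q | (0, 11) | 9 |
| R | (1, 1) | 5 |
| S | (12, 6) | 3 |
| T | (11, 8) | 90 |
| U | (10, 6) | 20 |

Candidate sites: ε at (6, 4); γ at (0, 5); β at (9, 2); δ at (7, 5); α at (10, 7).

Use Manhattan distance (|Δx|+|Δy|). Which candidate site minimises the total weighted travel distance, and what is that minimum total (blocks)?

Total weighted distance at each candidate:
  ε (6, 4): total = 1611
  γ (0, 5): total = 2348
  β (9, 2): total = 1498
  δ (7, 5): total = 1295
  α (10, 7): total = 560
Minimum is at α with total 560 blocks.

α, total 560 blocks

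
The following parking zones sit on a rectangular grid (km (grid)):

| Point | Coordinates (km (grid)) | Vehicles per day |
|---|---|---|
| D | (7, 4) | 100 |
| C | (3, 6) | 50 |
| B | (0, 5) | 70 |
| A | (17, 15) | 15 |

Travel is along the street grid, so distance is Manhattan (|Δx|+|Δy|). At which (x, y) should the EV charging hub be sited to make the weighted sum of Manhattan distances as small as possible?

(3, 5)

Manhattan distance separates: Σwᵢ(|x−xᵢ|+|y−yᵢ|) = Σwᵢ|x−xᵢ| + Σwᵢ|y−yᵢ|, so x and y are optimised independently as 1-D weighted medians.
Total weight W = 235; half = 117.5.
x-coordinate, sorted with cumulative weight:
  x=0 (B, w=70) cum 70
  x=3 (C, w=50) cum 120  ← median
  x=7 (D, w=100) cum 220
  x=17 (A, w=15) cum 235
⇒ x* = 3
y-coordinate, sorted with cumulative weight:
  y=4 (D, w=100) cum 100
  y=5 (B, w=70) cum 170  ← median
  y=6 (C, w=50) cum 220
  y=15 (A, w=15) cum 235
⇒ y* = 5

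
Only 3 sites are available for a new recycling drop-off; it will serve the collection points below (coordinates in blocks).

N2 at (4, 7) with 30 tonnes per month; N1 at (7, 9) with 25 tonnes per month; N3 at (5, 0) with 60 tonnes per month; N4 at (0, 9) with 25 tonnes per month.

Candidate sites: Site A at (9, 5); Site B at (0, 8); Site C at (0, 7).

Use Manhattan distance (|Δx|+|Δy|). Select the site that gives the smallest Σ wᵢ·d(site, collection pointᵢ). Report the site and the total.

Site C, total 1115 blocks

Total weighted distance at each candidate:
  Site A (9, 5): total = 1225
  Site B (0, 8): total = 1155
  Site C (0, 7): total = 1115
Minimum is at Site C with total 1115 blocks.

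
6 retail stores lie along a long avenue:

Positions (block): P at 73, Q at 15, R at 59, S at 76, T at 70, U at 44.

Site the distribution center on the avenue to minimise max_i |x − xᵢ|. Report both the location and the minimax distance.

location 45.5, max distance 30.5

The 1-center on a line is the midpoint of the two extreme points: leftmost at 15, rightmost at 76.
Optimal location = (15 + 76)/2 = 45.5; maximum distance = (76 − 15)/2 = 30.5.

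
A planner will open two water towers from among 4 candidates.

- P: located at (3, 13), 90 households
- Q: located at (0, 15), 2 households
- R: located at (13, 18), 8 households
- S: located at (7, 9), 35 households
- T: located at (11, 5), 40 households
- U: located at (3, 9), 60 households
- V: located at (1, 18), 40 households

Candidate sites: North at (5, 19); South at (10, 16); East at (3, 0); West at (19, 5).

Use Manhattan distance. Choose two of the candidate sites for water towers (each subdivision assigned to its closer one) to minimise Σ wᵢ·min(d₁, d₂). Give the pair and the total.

{North, West}, total 2470

Evaluate every pair (each demand assigned to the nearer of the two):
  {North, West}: total = 2470
  {North, East}: total = 2490
  {North, South}: total = 2528
  {South, East}: total = 2772
  {South, West}: total = 2912
  {East, West}: total = 3473
Best pair: {North, West} with total 2470.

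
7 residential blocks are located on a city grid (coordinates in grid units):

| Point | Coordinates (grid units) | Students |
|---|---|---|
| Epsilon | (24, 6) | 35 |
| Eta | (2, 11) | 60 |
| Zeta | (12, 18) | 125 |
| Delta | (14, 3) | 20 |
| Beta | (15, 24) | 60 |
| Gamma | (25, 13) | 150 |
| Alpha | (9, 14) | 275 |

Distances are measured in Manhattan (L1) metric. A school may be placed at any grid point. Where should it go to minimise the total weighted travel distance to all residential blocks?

Manhattan distance separates: Σwᵢ(|x−xᵢ|+|y−yᵢ|) = Σwᵢ|x−xᵢ| + Σwᵢ|y−yᵢ|, so x and y are optimised independently as 1-D weighted medians.
Total weight W = 725; half = 362.5.
x-coordinate, sorted with cumulative weight:
  x=2 (Eta, w=60) cum 60
  x=9 (Alpha, w=275) cum 335
  x=12 (Zeta, w=125) cum 460  ← median
  x=14 (Delta, w=20) cum 480
  x=15 (Beta, w=60) cum 540
  x=24 (Epsilon, w=35) cum 575
  x=25 (Gamma, w=150) cum 725
⇒ x* = 12
y-coordinate, sorted with cumulative weight:
  y=3 (Delta, w=20) cum 20
  y=6 (Epsilon, w=35) cum 55
  y=11 (Eta, w=60) cum 115
  y=13 (Gamma, w=150) cum 265
  y=14 (Alpha, w=275) cum 540  ← median
  y=18 (Zeta, w=125) cum 665
  y=24 (Beta, w=60) cum 725
⇒ y* = 14

(12, 14)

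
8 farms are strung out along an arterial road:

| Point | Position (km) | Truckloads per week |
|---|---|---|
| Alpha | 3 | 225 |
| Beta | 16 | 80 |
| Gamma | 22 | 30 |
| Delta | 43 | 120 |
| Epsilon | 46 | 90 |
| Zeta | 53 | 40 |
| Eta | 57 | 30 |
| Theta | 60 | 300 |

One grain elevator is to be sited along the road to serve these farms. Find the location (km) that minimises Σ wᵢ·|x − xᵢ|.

For a sum of weighted absolute distances on a line, the optimum is the weighted median (not the mean). Total weight W = 915; half-weight = 457.5.
Sort by position and accumulate weight:
  km 3 (Alpha, w=225) → cum 225
  km 16 (Beta, w=80) → cum 305
  km 22 (Gamma, w=30) → cum 335
  km 43 (Delta, w=120) → cum 455
  km 46 (Epsilon, w=90) → cum 545  ≥ 457.5 → median here
  km 53 (Zeta, w=40) → cum 585
  km 57 (Eta, w=30) → cum 615
  km 60 (Theta, w=300) → cum 915
Optimal location: km 46.

x = 46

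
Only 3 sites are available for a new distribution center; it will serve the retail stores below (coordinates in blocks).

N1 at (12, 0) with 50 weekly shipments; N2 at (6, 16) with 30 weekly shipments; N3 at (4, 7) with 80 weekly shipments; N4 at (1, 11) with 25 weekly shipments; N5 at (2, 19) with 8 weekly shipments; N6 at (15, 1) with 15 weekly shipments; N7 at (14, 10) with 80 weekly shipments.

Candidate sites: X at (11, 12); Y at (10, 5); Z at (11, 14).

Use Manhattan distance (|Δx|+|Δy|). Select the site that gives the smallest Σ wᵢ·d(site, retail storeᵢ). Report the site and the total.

Y, total 2846 blocks

Total weighted distance at each candidate:
  X (11, 12): total = 2908
  Y (10, 5): total = 2846
  Z (11, 14): total = 3332
Minimum is at Y with total 2846 blocks.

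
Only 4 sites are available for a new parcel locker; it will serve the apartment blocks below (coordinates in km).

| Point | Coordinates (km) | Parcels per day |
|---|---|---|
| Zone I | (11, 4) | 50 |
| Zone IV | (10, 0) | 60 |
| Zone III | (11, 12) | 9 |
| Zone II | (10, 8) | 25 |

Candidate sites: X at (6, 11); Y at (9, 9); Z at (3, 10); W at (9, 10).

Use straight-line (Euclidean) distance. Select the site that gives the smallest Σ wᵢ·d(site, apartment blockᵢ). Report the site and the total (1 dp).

Total weighted distance at each candidate:
  X (6, 11): total = 1303.3
  Y (9, 9): total = 880.4
  Z (3, 10): total = 1488.6
  W (9, 10): total = 1000.6
Minimum is at Y with total 880.4 km.

Y, total 880.4 km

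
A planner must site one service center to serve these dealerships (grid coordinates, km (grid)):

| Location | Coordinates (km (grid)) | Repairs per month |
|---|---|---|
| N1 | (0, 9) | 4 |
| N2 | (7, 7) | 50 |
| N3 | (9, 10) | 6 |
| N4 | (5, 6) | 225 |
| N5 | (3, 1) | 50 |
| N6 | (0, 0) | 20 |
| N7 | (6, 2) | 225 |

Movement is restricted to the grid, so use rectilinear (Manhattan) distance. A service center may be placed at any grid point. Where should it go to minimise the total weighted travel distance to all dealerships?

Manhattan distance separates: Σwᵢ(|x−xᵢ|+|y−yᵢ|) = Σwᵢ|x−xᵢ| + Σwᵢ|y−yᵢ|, so x and y are optimised independently as 1-D weighted medians.
Total weight W = 580; half = 290.
x-coordinate, sorted with cumulative weight:
  x=0 (N1, w=4) cum 4
  x=0 (N6, w=20) cum 24
  x=3 (N5, w=50) cum 74
  x=5 (N4, w=225) cum 299  ← median
  x=6 (N7, w=225) cum 524
  x=7 (N2, w=50) cum 574
  x=9 (N3, w=6) cum 580
⇒ x* = 5
y-coordinate, sorted with cumulative weight:
  y=0 (N6, w=20) cum 20
  y=1 (N5, w=50) cum 70
  y=2 (N7, w=225) cum 295  ← median
  y=6 (N4, w=225) cum 520
  y=7 (N2, w=50) cum 570
  y=9 (N1, w=4) cum 574
  y=10 (N3, w=6) cum 580
⇒ y* = 2

(5, 2)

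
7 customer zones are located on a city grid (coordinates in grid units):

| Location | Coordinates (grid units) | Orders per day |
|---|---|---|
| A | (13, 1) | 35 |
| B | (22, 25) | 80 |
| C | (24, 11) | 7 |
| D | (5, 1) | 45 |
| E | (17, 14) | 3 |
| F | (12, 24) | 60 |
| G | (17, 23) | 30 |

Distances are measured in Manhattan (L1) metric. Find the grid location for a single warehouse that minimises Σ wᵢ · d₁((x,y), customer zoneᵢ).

Manhattan distance separates: Σwᵢ(|x−xᵢ|+|y−yᵢ|) = Σwᵢ|x−xᵢ| + Σwᵢ|y−yᵢ|, so x and y are optimised independently as 1-D weighted medians.
Total weight W = 260; half = 130.
x-coordinate, sorted with cumulative weight:
  x=5 (D, w=45) cum 45
  x=12 (F, w=60) cum 105
  x=13 (A, w=35) cum 140  ← median
  x=17 (E, w=3) cum 143
  x=17 (G, w=30) cum 173
  x=22 (B, w=80) cum 253
  x=24 (C, w=7) cum 260
⇒ x* = 13
y-coordinate, sorted with cumulative weight:
  y=1 (A, w=35) cum 35
  y=1 (D, w=45) cum 80
  y=11 (C, w=7) cum 87
  y=14 (E, w=3) cum 90
  y=23 (G, w=30) cum 120
  y=24 (F, w=60) cum 180  ← median
  y=25 (B, w=80) cum 260
⇒ y* = 24

(13, 24)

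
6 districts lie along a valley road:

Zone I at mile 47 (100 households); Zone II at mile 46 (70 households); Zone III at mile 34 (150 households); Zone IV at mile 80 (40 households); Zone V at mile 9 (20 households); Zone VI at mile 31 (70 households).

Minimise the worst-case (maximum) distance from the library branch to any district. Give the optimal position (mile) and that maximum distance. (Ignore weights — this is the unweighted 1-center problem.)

location 44.5, max distance 35.5

The 1-center on a line is the midpoint of the two extreme points: leftmost at 9, rightmost at 80.
Optimal location = (9 + 80)/2 = 44.5; maximum distance = (80 − 9)/2 = 35.5.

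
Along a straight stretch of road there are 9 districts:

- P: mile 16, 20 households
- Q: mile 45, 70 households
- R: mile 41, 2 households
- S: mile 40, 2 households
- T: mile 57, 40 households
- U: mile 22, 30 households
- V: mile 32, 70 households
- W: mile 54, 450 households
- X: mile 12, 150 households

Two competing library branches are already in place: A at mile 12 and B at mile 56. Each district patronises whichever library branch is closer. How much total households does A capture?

The indifferent point is the midpoint (12+56)/2 = 34; districts left of it (closer to A at 12) go to A, those right go to B.
  X at 12 (w=150) → A
  P at 16 (w=20) → A
  U at 22 (w=30) → A
  V at 32 (w=70) → A
  S at 40 (w=2) → B
  R at 41 (w=2) → B
  Q at 45 (w=70) → B
  W at 54 (w=450) → B
  T at 57 (w=40) → B
A captures 270; B captures 564.

270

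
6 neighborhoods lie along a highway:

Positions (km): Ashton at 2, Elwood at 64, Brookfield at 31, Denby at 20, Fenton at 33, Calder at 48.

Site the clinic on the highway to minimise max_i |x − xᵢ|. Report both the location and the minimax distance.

location 33, max distance 31

The 1-center on a line is the midpoint of the two extreme points: leftmost at 2, rightmost at 64.
Optimal location = (2 + 64)/2 = 33; maximum distance = (64 − 2)/2 = 31.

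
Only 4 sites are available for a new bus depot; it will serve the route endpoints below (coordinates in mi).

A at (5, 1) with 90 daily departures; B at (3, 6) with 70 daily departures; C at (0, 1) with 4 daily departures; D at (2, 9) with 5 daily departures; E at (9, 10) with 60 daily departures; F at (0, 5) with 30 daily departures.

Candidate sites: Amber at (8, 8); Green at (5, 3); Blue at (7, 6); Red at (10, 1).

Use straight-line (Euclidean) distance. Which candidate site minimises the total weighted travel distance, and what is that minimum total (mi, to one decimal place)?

Green, total 1132.8 mi

Total weighted distance at each candidate:
  Amber (8, 8): total = 1525.8
  Green (5, 3): total = 1132.8
  Blue (7, 6): total = 1308.7
  Red (10, 1): total = 2015.2
Minimum is at Green with total 1132.8 mi.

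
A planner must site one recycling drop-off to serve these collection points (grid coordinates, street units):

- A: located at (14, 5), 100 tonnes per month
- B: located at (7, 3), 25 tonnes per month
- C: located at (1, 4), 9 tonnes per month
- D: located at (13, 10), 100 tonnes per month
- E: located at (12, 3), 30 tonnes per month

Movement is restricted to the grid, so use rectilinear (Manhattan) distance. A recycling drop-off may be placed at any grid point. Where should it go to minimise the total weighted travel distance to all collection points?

Manhattan distance separates: Σwᵢ(|x−xᵢ|+|y−yᵢ|) = Σwᵢ|x−xᵢ| + Σwᵢ|y−yᵢ|, so x and y are optimised independently as 1-D weighted medians.
Total weight W = 264; half = 132.
x-coordinate, sorted with cumulative weight:
  x=1 (C, w=9) cum 9
  x=7 (B, w=25) cum 34
  x=12 (E, w=30) cum 64
  x=13 (D, w=100) cum 164  ← median
  x=14 (A, w=100) cum 264
⇒ x* = 13
y-coordinate, sorted with cumulative weight:
  y=3 (B, w=25) cum 25
  y=3 (E, w=30) cum 55
  y=4 (C, w=9) cum 64
  y=5 (A, w=100) cum 164  ← median
  y=10 (D, w=100) cum 264
⇒ y* = 5

(13, 5)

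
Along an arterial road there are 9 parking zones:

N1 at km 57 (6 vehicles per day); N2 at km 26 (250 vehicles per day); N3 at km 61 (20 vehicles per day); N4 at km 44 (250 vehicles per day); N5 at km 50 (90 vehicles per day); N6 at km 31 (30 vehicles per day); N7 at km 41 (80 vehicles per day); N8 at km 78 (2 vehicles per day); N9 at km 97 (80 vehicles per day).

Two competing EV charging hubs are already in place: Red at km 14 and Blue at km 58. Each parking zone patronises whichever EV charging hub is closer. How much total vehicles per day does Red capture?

The indifferent point is the midpoint (14+58)/2 = 36; parking zones left of it (closer to Red at 14) go to Red, those right go to Blue.
  N2 at 26 (w=250) → Red
  N6 at 31 (w=30) → Red
  N7 at 41 (w=80) → Blue
  N4 at 44 (w=250) → Blue
  N5 at 50 (w=90) → Blue
  N1 at 57 (w=6) → Blue
  N3 at 61 (w=20) → Blue
  N8 at 78 (w=2) → Blue
  N9 at 97 (w=80) → Blue
Red captures 280; Blue captures 528.

280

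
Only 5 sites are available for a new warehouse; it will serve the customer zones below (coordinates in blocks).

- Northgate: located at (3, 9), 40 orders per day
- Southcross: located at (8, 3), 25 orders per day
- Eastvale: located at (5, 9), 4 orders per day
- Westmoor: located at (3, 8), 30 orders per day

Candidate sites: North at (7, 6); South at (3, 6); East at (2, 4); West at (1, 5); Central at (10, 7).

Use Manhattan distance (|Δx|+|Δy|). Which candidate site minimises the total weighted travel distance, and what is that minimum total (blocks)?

South, total 400 blocks

Total weighted distance at each candidate:
  North (7, 6): total = 580
  South (3, 6): total = 400
  East (2, 4): total = 597
  West (1, 5): total = 647
  Central (10, 7): total = 778
Minimum is at South with total 400 blocks.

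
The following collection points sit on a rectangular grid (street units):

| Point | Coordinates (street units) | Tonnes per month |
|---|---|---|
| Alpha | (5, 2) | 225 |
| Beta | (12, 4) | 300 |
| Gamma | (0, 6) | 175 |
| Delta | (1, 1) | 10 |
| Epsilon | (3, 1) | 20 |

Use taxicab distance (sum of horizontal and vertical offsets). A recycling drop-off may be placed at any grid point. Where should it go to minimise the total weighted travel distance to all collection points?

(5, 4)

Manhattan distance separates: Σwᵢ(|x−xᵢ|+|y−yᵢ|) = Σwᵢ|x−xᵢ| + Σwᵢ|y−yᵢ|, so x and y are optimised independently as 1-D weighted medians.
Total weight W = 730; half = 365.
x-coordinate, sorted with cumulative weight:
  x=0 (Gamma, w=175) cum 175
  x=1 (Delta, w=10) cum 185
  x=3 (Epsilon, w=20) cum 205
  x=5 (Alpha, w=225) cum 430  ← median
  x=12 (Beta, w=300) cum 730
⇒ x* = 5
y-coordinate, sorted with cumulative weight:
  y=1 (Delta, w=10) cum 10
  y=1 (Epsilon, w=20) cum 30
  y=2 (Alpha, w=225) cum 255
  y=4 (Beta, w=300) cum 555  ← median
  y=6 (Gamma, w=175) cum 730
⇒ y* = 4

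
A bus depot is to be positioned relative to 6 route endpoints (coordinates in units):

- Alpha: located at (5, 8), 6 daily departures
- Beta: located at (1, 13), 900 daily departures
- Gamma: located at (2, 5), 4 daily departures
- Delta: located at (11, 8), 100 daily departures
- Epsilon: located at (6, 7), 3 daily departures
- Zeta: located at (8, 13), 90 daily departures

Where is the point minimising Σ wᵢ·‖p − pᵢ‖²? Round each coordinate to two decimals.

(2.52, 12.47)

The minimiser of Σwᵢ‖p−pᵢ‖² is the weighted centroid p* = (Σwᵢpᵢ)/(Σwᵢ).
Σwᵢ = 1103.
Σwᵢxᵢ = 6·5 + 900·1 + 4·2 + 100·11 + 3·6 + 90·8 = 2776.
Σwᵢyᵢ = 6·8 + 900·13 + 4·5 + 100·8 + 3·7 + 90·13 = 13759.
x* = 2776/1103 = 2.52, y* = 13759/1103 = 12.47.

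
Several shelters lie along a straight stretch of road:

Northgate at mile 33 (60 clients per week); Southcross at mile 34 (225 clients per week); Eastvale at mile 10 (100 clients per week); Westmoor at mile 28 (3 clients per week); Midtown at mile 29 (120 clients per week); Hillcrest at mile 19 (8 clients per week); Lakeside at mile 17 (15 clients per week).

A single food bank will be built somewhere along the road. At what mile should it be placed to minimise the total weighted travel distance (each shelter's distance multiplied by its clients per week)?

x = 33

For a sum of weighted absolute distances on a line, the optimum is the weighted median (not the mean). Total weight W = 531; half-weight = 265.5.
Sort by position and accumulate weight:
  mile 10 (Eastvale, w=100) → cum 100
  mile 17 (Lakeside, w=15) → cum 115
  mile 19 (Hillcrest, w=8) → cum 123
  mile 28 (Westmoor, w=3) → cum 126
  mile 29 (Midtown, w=120) → cum 246
  mile 33 (Northgate, w=60) → cum 306  ≥ 265.5 → median here
  mile 34 (Southcross, w=225) → cum 531
Optimal location: mile 33.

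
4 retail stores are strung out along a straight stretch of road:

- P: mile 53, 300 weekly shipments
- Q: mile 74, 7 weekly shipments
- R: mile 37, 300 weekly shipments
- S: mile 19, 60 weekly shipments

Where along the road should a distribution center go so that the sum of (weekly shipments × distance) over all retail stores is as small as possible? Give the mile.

x = 37

For a sum of weighted absolute distances on a line, the optimum is the weighted median (not the mean). Total weight W = 667; half-weight = 333.5.
Sort by position and accumulate weight:
  mile 19 (S, w=60) → cum 60
  mile 37 (R, w=300) → cum 360  ≥ 333.5 → median here
  mile 53 (P, w=300) → cum 660
  mile 74 (Q, w=7) → cum 667
Optimal location: mile 37.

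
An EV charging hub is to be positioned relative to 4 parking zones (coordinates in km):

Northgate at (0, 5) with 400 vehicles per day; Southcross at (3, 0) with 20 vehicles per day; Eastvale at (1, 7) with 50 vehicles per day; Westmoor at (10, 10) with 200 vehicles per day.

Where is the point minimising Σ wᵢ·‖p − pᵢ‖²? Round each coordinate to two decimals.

(3.15, 6.49)

The minimiser of Σwᵢ‖p−pᵢ‖² is the weighted centroid p* = (Σwᵢpᵢ)/(Σwᵢ).
Σwᵢ = 670.
Σwᵢxᵢ = 400·0 + 20·3 + 50·1 + 200·10 = 2110.
Σwᵢyᵢ = 400·5 + 20·0 + 50·7 + 200·10 = 4350.
x* = 2110/670 = 3.15, y* = 4350/670 = 6.49.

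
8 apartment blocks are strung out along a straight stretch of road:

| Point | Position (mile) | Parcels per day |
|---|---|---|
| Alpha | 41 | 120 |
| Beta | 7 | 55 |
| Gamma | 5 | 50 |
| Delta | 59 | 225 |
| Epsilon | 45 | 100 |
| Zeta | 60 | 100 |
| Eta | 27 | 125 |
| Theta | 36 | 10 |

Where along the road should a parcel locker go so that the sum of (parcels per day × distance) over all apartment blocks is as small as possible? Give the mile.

x = 45

For a sum of weighted absolute distances on a line, the optimum is the weighted median (not the mean). Total weight W = 785; half-weight = 392.5.
Sort by position and accumulate weight:
  mile 5 (Gamma, w=50) → cum 50
  mile 7 (Beta, w=55) → cum 105
  mile 27 (Eta, w=125) → cum 230
  mile 36 (Theta, w=10) → cum 240
  mile 41 (Alpha, w=120) → cum 360
  mile 45 (Epsilon, w=100) → cum 460  ≥ 392.5 → median here
  mile 59 (Delta, w=225) → cum 685
  mile 60 (Zeta, w=100) → cum 785
Optimal location: mile 45.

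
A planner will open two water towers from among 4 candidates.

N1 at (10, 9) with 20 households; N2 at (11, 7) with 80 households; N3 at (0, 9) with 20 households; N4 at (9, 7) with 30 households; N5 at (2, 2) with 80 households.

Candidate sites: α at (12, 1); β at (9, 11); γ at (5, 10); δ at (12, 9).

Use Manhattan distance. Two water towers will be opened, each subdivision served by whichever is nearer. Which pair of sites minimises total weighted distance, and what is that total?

Evaluate every pair (each demand assigned to the nearer of the two):
  {γ, δ}: total = 1430
  {α, δ}: total = 1550
  {β, γ}: total = 1660
  {α, β}: total = 1760
  {α, γ}: total = 1890
  {β, δ}: total = 1900
Best pair: {γ, δ} with total 1430.

{γ, δ}, total 1430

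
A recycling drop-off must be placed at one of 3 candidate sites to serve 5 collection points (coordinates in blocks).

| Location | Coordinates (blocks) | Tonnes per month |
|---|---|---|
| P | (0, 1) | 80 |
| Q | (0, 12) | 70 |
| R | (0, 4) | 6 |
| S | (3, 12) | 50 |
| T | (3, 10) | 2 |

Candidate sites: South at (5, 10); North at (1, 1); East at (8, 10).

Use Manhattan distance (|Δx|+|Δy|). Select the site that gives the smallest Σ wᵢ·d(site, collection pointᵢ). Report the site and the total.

Total weighted distance at each candidate:
  South (5, 10): total = 1880
  North (1, 1): total = 1616
  East (8, 10): total = 2504
Minimum is at North with total 1616 blocks.

North, total 1616 blocks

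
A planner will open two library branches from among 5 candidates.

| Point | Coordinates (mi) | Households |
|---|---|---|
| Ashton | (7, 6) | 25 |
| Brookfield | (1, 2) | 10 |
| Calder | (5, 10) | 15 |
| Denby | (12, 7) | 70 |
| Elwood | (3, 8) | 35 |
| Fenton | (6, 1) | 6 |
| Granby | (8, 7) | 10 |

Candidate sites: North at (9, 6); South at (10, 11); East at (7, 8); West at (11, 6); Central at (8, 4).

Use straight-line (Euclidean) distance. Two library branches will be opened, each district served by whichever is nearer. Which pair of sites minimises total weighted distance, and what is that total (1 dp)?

Evaluate every pair (each demand assigned to the nearer of the two):
  {East, West}: total = 472.8
  {North, East}: total = 587.8
  {North, West}: total = 593.8
  {West, Central}: total = 604.1
  {North, Central}: total = 686.1
  {South, East}: total = 686.9
  {East, Central}: total = 691.0
  {North, South}: total = 707.8
  {South, West}: total = 723.8
  {South, Central}: total = 794.0
Best pair: {East, West} with total 472.8.

{East, West}, total 472.8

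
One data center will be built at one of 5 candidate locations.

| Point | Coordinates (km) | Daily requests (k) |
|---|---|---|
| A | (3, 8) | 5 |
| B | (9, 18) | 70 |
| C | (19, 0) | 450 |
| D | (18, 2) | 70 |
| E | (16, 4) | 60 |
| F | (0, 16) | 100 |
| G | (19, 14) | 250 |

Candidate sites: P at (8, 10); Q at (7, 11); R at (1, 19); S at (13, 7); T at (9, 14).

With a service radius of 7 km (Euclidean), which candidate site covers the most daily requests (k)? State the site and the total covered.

R, covering 100

Coverage radius r = 7 km; a point is covered iff (Δx)²+(Δy)² ≤ 7² = 49.
  P (8, 10): covers {A} → 5
  Q (7, 11): covers {A} → 5
  R (1, 19): covers {F} → 100
  S (13, 7): covers {E} → 60
  T (9, 14): covers {B} → 70
Maximum coverage at R: 100 daily requests (k).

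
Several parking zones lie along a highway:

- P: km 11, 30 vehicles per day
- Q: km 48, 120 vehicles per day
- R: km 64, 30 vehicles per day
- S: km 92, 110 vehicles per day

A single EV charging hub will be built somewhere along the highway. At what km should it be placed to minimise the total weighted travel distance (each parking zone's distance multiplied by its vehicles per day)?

x = 48

For a sum of weighted absolute distances on a line, the optimum is the weighted median (not the mean). Total weight W = 290; half-weight = 145.
Sort by position and accumulate weight:
  km 11 (P, w=30) → cum 30
  km 48 (Q, w=120) → cum 150  ≥ 145 → median here
  km 64 (R, w=30) → cum 180
  km 92 (S, w=110) → cum 290
Optimal location: km 48.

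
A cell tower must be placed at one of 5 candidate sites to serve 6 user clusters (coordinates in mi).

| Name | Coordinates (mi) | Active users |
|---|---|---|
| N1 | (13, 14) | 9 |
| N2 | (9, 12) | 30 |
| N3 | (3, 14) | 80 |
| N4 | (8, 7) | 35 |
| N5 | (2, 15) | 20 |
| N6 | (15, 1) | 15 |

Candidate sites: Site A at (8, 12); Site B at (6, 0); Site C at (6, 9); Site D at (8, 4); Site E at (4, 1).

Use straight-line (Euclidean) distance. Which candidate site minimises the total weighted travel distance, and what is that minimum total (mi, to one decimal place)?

Site A, total 1014.0 mi

Total weighted distance at each candidate:
  Site A (8, 12): total = 1014.0
  Site B (6, 0): total = 2358.5
  Site C (6, 9): total = 1095.0
  Site D (8, 4): total = 1706.8
  Site E (4, 1): total = 2248.1
Minimum is at Site A with total 1014.0 mi.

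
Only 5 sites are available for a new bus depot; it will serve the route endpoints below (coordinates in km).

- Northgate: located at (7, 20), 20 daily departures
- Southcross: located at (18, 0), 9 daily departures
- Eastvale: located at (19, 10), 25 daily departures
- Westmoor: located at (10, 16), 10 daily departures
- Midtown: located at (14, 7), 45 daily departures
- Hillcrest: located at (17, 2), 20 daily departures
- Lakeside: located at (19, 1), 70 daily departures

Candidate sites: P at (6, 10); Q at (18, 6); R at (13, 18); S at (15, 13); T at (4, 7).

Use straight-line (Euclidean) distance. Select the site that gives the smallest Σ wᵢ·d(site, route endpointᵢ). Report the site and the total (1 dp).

Q, total 1266.2 km

Total weighted distance at each candidate:
  P (6, 10): total = 2502.0
  Q (18, 6): total = 1266.2
  R (13, 18): total = 2669.5
  S (15, 13): total = 1898.8
  T (4, 7): total = 2757.8
Minimum is at Q with total 1266.2 km.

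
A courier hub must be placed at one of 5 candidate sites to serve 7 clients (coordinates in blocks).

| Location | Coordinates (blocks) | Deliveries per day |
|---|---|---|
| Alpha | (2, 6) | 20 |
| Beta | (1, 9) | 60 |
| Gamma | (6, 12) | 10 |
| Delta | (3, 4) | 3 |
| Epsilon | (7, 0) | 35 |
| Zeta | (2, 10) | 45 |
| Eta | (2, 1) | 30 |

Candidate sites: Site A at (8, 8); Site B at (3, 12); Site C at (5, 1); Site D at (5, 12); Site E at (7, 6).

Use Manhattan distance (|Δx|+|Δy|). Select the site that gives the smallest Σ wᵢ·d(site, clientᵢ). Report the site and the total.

Total weighted distance at each candidate:
  Site A (8, 8): total = 1792
  Site B (3, 12): total = 1549
  Site C (5, 1): total = 1750
  Site D (5, 12): total = 1775
  Site E (7, 6): total = 1643
Minimum is at Site B with total 1549 blocks.

Site B, total 1549 blocks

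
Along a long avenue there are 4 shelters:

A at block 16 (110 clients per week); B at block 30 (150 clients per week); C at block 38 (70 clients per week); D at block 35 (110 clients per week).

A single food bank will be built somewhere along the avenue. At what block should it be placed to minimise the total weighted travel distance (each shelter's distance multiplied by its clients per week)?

x = 30

For a sum of weighted absolute distances on a line, the optimum is the weighted median (not the mean). Total weight W = 440; half-weight = 220.
Sort by position and accumulate weight:
  block 16 (A, w=110) → cum 110
  block 30 (B, w=150) → cum 260  ≥ 220 → median here
  block 35 (D, w=110) → cum 370
  block 38 (C, w=70) → cum 440
Optimal location: block 30.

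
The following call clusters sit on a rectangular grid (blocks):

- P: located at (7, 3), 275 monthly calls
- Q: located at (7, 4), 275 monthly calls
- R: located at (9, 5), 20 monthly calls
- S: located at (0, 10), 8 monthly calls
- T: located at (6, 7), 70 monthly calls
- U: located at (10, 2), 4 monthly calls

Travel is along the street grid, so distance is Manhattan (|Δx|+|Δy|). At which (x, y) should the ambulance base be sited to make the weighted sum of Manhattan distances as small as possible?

Manhattan distance separates: Σwᵢ(|x−xᵢ|+|y−yᵢ|) = Σwᵢ|x−xᵢ| + Σwᵢ|y−yᵢ|, so x and y are optimised independently as 1-D weighted medians.
Total weight W = 652; half = 326.
x-coordinate, sorted with cumulative weight:
  x=0 (S, w=8) cum 8
  x=6 (T, w=70) cum 78
  x=7 (P, w=275) cum 353  ← median
  x=7 (Q, w=275) cum 628
  x=9 (R, w=20) cum 648
  x=10 (U, w=4) cum 652
⇒ x* = 7
y-coordinate, sorted with cumulative weight:
  y=2 (U, w=4) cum 4
  y=3 (P, w=275) cum 279
  y=4 (Q, w=275) cum 554  ← median
  y=5 (R, w=20) cum 574
  y=7 (T, w=70) cum 644
  y=10 (S, w=8) cum 652
⇒ y* = 4

(7, 4)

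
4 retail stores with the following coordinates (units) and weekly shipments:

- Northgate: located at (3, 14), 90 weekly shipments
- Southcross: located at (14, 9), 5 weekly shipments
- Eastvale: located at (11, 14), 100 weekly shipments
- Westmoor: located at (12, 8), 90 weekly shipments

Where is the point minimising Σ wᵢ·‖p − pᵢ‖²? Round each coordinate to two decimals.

The minimiser of Σwᵢ‖p−pᵢ‖² is the weighted centroid p* = (Σwᵢpᵢ)/(Σwᵢ).
Σwᵢ = 285.
Σwᵢxᵢ = 90·3 + 5·14 + 100·11 + 90·12 = 2520.
Σwᵢyᵢ = 90·14 + 5·9 + 100·14 + 90·8 = 3425.
x* = 2520/285 = 8.84, y* = 3425/285 = 12.02.

(8.84, 12.02)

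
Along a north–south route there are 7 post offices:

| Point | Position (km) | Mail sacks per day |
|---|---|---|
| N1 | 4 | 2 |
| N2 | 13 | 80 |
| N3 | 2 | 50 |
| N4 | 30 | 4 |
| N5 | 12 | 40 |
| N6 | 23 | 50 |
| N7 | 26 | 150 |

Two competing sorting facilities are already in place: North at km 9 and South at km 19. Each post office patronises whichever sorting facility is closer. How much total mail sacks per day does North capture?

172

The indifferent point is the midpoint (9+19)/2 = 14; post offices left of it (closer to North at 9) go to North, those right go to South.
  N3 at 2 (w=50) → North
  N1 at 4 (w=2) → North
  N5 at 12 (w=40) → North
  N2 at 13 (w=80) → North
  N6 at 23 (w=50) → South
  N7 at 26 (w=150) → South
  N4 at 30 (w=4) → South
North captures 172; South captures 204.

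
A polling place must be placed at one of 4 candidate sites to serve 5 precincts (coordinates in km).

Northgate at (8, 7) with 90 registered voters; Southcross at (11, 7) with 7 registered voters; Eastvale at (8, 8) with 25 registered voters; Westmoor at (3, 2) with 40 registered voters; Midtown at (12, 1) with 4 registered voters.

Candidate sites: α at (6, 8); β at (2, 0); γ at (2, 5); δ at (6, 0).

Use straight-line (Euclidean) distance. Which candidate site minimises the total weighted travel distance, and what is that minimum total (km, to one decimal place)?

α, total 592.1 km

Total weighted distance at each candidate:
  α (6, 8): total = 592.1
  β (2, 0): total = 1289.2
  γ (2, 5): total = 971.0
  δ (6, 0): total = 1090.1
Minimum is at α with total 592.1 km.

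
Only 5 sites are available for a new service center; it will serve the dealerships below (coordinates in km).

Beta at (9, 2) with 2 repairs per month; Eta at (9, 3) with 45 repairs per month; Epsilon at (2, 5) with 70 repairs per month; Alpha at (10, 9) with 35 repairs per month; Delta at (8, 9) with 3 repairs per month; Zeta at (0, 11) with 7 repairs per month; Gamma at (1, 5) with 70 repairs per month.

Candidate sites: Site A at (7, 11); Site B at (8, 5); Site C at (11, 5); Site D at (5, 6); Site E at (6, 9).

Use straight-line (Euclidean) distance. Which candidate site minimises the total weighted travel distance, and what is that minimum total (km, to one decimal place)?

Site D, total 1012.6 km

Total weighted distance at each candidate:
  Site A (7, 11): total = 1712.1
  Site B (8, 5): total = 1255.5
  Site C (11, 5): total = 1711.5
  Site D (5, 6): total = 1012.6
  Site E (6, 9): total = 1351.6
Minimum is at Site D with total 1012.6 km.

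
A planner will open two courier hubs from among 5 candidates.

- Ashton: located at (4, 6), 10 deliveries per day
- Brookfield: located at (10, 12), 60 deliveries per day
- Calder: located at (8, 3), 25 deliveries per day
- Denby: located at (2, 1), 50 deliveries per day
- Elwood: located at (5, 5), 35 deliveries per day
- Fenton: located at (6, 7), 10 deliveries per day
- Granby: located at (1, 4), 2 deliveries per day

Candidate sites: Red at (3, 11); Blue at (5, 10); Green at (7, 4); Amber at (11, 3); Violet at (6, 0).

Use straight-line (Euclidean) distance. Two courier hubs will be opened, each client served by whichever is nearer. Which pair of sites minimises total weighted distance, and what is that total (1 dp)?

Evaluate every pair (each demand assigned to the nearer of the two):
  {Blue, Green}: total = 808.0
  {Blue, Violet}: total = 880.1
  {Red, Green}: total = 909.1
  {Green, Violet}: total = 912.1
  {Green, Amber}: total = 997.5
  {Red, Violet}: total = 1012.8
  {Blue, Amber}: total = 1121.4
  {Amber, Violet}: total = 1143.0
  {Red, Blue}: total = 1250.1
  {Red, Amber}: total = 1297.2
Best pair: {Blue, Green} with total 808.0.

{Blue, Green}, total 808.0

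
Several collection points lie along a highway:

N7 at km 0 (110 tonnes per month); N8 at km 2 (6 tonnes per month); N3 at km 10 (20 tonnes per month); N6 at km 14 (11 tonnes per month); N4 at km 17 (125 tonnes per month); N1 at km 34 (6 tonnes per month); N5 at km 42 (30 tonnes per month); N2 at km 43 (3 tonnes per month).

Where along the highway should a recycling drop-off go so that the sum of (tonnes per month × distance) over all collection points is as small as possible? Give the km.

For a sum of weighted absolute distances on a line, the optimum is the weighted median (not the mean). Total weight W = 311; half-weight = 155.5.
Sort by position and accumulate weight:
  km 0 (N7, w=110) → cum 110
  km 2 (N8, w=6) → cum 116
  km 10 (N3, w=20) → cum 136
  km 14 (N6, w=11) → cum 147
  km 17 (N4, w=125) → cum 272  ≥ 155.5 → median here
  km 34 (N1, w=6) → cum 278
  km 42 (N5, w=30) → cum 308
  km 43 (N2, w=3) → cum 311
Optimal location: km 17.

x = 17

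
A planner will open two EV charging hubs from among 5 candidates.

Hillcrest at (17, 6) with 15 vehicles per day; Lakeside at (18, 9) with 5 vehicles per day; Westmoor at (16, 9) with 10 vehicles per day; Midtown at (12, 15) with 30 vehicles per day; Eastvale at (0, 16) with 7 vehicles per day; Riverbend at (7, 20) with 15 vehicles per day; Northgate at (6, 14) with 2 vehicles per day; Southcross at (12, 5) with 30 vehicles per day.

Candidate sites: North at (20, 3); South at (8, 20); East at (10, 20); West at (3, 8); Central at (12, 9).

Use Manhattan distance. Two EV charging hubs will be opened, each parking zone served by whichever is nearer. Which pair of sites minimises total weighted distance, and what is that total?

Evaluate every pair (each demand assigned to the nearer of the two):
  {South, Central}: total = 605
  {East, Central}: total = 653
  {West, Central}: total = 825
  {North, Central}: total = 855
  {North, East}: total = 903
  {North, South}: total = 915
  {East, West}: total = 1170
  {South, West}: total = 1198
  {North, West}: total = 1345
  {South, East}: total = 1415
Best pair: {South, Central} with total 605.

{South, Central}, total 605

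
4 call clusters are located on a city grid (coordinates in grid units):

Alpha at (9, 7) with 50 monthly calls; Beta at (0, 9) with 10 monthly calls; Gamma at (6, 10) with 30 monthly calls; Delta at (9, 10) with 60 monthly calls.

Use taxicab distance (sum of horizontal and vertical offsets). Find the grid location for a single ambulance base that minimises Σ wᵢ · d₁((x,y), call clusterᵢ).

(9, 10)

Manhattan distance separates: Σwᵢ(|x−xᵢ|+|y−yᵢ|) = Σwᵢ|x−xᵢ| + Σwᵢ|y−yᵢ|, so x and y are optimised independently as 1-D weighted medians.
Total weight W = 150; half = 75.
x-coordinate, sorted with cumulative weight:
  x=0 (Beta, w=10) cum 10
  x=6 (Gamma, w=30) cum 40
  x=9 (Alpha, w=50) cum 90  ← median
  x=9 (Delta, w=60) cum 150
⇒ x* = 9
y-coordinate, sorted with cumulative weight:
  y=7 (Alpha, w=50) cum 50
  y=9 (Beta, w=10) cum 60
  y=10 (Gamma, w=30) cum 90  ← median
  y=10 (Delta, w=60) cum 150
⇒ y* = 10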